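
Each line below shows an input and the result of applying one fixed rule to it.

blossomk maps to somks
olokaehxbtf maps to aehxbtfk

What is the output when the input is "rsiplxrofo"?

In each case the input is transformed by: delete the first 3 characters, then move the first character to the end.
On "rsiplxrofo": the first step gives "plxrofo", and the second then gives "lxrofop".

lxrofop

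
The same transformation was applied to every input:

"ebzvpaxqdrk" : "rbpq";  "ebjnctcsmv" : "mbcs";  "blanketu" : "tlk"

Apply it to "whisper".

Looking at the pairs, the operation is to move the last 2 characters to the front (rotate right by 2), then keep one character in every 3, starting at position 1 (positions 1st, 4th, 7th, ...).
Working it through for "whisper": intermediate "erwhisp", final "ehp".
(Check on "ebjnctcsmv": → "mvebjnctcs" → "mbcs" ✓)

ehp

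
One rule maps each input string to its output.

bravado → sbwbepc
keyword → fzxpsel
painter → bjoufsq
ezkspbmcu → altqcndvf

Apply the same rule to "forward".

psxbseg

What's happening: shift every letter 1 place forward in the alphabet (wrapping around), then move the first character to the end.
Applying both steps to "forward": "gpsxbse", then "psxbseg".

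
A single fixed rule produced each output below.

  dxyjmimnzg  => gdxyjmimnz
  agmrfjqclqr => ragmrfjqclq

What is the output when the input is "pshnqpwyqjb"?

The rule is to move the last character to the front.
On "pshnqpwyqjb" that produces "bpshnqpwyqj".

bpshnqpwyqj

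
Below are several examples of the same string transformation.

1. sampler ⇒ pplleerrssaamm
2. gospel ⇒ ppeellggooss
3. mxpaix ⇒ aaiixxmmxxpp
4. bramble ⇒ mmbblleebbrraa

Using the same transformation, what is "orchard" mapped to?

The pattern: move the first 3 characters to the end (rotate left by 3), then double every character.
On "orchard" that produces "hhaarrddoorrcc".
(Check on "bramble": → "mblebra" → "mmbblleebbrraa" ✓)

hhaarrddoorrcc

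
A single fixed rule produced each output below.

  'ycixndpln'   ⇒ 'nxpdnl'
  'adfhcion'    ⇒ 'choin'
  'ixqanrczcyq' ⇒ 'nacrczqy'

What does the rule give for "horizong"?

zinog

The transformation: delete the first 3 characters, then swap each adjacent pair of characters (1↔2, 3↔4, ...).
Applying both steps to "horizong": "izong", then "zinog".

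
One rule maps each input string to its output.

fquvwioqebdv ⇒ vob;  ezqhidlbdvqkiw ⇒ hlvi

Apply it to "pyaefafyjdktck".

efdc

Rule — keep one character in every 3, starting at position 1 (positions 1st, 4th, 7th, ...), then delete the first character.
Applying both steps to "pyaefafyjdktck": "pefdc", then "efdc".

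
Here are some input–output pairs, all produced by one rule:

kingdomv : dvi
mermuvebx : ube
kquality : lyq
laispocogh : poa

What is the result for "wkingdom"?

gmk

Each output is the input with this applied: keep one character in every 3, starting at position 2 (positions 2nd, 5th, 8th, ...), then move the first character to the end.
Applying both steps to "wkingdom": "kgm", then "gmk".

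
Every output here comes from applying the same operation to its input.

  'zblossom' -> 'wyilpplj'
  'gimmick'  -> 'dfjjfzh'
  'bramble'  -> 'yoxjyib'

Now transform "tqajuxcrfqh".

qnxgruzocne

The rule is to shift every letter 3 places backward in the alphabet (wrapping around).
Doing the same to "tqajuxcrfqh": "qnxgruzocne".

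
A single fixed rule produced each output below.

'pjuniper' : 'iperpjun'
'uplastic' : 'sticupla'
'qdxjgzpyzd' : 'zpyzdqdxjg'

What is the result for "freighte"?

In each case the input is transformed by: swap the front and back halves of the string.
For "freighte" the result is "ghtefrei".

ghtefrei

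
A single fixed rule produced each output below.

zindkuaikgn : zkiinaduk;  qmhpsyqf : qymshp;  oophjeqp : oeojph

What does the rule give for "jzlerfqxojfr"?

In each case the input is transformed by: delete the last 2 characters, then take characters alternately from the front and the back (1st, last, 2nd, 2nd-last, ...).
Applying both steps to "jzlerfqxojfr": "jzlerfqxoj", then "jjzolxeqrf".
(Check on "zindkuaikgn": → "zindkuaik" → "zkiinaduk" ✓)

jjzolxeqrf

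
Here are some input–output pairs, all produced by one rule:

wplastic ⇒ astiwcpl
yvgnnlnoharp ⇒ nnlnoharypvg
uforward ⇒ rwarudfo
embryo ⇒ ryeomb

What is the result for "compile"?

pilceom

Rule — swap the first and last characters, then move the first 3 characters to the end (rotate left by 3).
For "compile" the result is "pilceom".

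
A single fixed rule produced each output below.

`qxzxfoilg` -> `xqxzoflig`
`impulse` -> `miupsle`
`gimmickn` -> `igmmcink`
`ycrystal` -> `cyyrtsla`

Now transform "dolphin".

What's happening: swap each adjacent pair of characters (1↔2, 3↔4, ...).
Doing the same to "dolphin": "odplihn".

odplihn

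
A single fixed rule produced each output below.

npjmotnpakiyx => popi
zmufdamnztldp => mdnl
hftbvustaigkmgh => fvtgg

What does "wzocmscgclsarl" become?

zmgsl

The pattern: keep one character in every 3, starting at position 2 (positions 2nd, 5th, 8th, ...).
"wzocmscgclsarl" → "zmgsl".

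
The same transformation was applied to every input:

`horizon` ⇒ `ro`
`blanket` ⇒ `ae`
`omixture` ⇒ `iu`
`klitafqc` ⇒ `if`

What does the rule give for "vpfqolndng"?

Rule — keep one character in every 3, starting at position 3 (positions 3rd, 6th, 9th, ...).
On "vpfqolndng" that produces "fln".

fln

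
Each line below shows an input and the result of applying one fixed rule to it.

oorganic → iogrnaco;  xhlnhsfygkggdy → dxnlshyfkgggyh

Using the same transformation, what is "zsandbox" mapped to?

What's happening: swap each adjacent pair of characters (1↔2, 3↔4, ...), then swap the first and last characters.
Applying both steps to "zsandbox": "sznabdxo", then "oznabdxs".

oznabdxs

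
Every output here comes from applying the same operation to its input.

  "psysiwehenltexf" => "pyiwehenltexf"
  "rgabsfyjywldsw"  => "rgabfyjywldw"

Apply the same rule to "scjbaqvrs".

The transformation: remove every "s".
So "scjbaqvrs" becomes "cjbaqvr".

cjbaqvr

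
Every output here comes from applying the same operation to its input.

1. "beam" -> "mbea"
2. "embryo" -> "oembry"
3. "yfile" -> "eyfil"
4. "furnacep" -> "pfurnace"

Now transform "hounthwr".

The rule is to move the last character to the front.
So "hounthwr" becomes "rhounthw".

rhounthw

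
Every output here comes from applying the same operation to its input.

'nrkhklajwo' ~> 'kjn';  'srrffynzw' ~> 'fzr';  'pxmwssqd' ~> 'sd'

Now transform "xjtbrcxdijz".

rdz

The rule is to move the first 2 characters to the end (rotate left by 2), then keep one character in every 3, starting at position 3 (positions 3rd, 6th, 9th, ...).
So "xjtbrcxdijz" becomes "rdz".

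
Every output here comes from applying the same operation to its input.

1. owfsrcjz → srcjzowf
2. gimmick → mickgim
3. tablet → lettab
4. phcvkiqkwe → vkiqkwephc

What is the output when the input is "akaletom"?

letomaka

Looking at the pairs, the operation is to move the first 3 characters to the end (rotate left by 3).
Applying that to "akaletom" gives "letomaka".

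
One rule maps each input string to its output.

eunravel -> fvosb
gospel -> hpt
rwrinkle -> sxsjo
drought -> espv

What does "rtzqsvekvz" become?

suartwf

The pattern: shift every letter 1 place forward in the alphabet (wrapping around), then delete the last 3 characters.
Working it through for "rtzqsvekvz": intermediate "suartwflwa", final "suartwf".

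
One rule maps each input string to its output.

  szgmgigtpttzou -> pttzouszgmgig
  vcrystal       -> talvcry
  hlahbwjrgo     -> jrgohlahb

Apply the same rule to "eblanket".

Each output is the input with this applied: swap the front and back halves of the string, then delete the first character.
Doing the same to "eblanket": "ketebla".
(Check on "vcrystal": → "stalvcry" → "talvcry" ✓)

ketebla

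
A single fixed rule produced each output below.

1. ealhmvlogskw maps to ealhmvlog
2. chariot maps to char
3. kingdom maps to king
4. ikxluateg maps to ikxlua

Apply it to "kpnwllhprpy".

kpnwllhp

In each case the input is transformed by: delete the last 3 characters.
For "kpnwllhprpy" the result is "kpnwllhp".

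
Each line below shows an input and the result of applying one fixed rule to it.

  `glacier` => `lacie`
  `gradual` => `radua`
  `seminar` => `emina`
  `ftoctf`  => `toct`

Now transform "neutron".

The transformation: move the first character to the end, then delete the last 2 characters.
Doing the same to "neutron": "eutro".

eutro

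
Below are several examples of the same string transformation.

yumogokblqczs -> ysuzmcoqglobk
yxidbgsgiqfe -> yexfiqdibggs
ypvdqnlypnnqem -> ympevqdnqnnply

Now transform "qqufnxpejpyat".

The rule is to take characters alternately from the front and the back (1st, last, 2nd, 2nd-last, ...).
So "qqufnxpejpyat" becomes "qtqauyfpnjxep".

qtqauyfpnjxep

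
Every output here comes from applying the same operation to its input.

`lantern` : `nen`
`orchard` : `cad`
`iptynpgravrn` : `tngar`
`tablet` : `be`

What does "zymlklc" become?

mkc

Looking at the pairs, the operation is to delete the first character, then keep every other character starting from the second (positions 2nd, 4th, 6th, ...).
Starting from "zymlklc": after the first operation, "ymlklc"; after the second, "mkc".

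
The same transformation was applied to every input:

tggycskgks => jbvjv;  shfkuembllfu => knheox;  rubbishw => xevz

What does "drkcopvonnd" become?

Looking at the pairs, the operation is to keep every other character starting from the second (positions 2nd, 4th, 6th, ...), then shift every letter 3 places forward in the alphabet (wrapping around).
On "drkcopvonnd": the first step gives "rcpon", and the second then gives "ufsrq".

ufsrq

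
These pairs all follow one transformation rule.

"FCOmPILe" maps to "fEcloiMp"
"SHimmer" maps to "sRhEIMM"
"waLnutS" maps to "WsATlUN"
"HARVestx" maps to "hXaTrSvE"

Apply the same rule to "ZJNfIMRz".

zZjrnmFi

Looking at the pairs, the operation is to flip the case of every letter, then take characters alternately from the front and the back (1st, last, 2nd, 2nd-last, ...).
On "ZJNfIMRz": the first step gives "zjnFimrZ", and the second then gives "zZjrnmFi".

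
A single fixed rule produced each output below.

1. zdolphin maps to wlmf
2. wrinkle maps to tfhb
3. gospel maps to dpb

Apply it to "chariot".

zxfq

The transformation: shift every letter 3 places backward in the alphabet (wrapping around), then keep every other character starting from the first (positions 1st, 3rd, 5th, ...).
On "chariot" that produces "zxfq".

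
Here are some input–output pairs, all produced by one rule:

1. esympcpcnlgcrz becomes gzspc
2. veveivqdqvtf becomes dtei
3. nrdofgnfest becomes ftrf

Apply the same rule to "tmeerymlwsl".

llmr

Rule — keep one character in every 3, starting at position 2 (positions 2nd, 5th, 8th, ...), then move the last 2 characters to the front (rotate right by 2).
For "tmeerymlwsl", step one produces "mrll"; step two turns that into "llmr".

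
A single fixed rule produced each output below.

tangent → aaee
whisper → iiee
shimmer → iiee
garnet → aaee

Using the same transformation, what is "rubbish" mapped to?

uuii

Looking at the pairs, the operation is to double every character, then keep only the vowels.
For "rubbish" the result is "uuii".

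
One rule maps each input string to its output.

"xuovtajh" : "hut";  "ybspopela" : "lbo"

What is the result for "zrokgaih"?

Rule — keep one character in every 3, starting at position 2 (positions 2nd, 5th, 8th, ...), then move the last character to the front.
Applying both steps to "zrokgaih": "rgh", then "hrg".

hrg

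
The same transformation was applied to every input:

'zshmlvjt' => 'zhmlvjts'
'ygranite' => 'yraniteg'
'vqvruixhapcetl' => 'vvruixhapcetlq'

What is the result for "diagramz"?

In each case the input is transformed by: move the first character to the end, then swap the first and last characters.
Applying both steps to "diagramz": "iagramzd", then "dagramzi".

dagramzi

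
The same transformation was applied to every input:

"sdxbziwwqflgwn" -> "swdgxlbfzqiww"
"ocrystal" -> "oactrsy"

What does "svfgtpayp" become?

The rule is to delete the last character, then take characters alternately from the front and the back (1st, last, 2nd, 2nd-last, ...).
For "svfgtpayp" the result is "syvafpgt".

syvafpgt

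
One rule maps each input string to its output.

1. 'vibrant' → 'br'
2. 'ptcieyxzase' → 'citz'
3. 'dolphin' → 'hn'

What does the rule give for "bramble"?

Each output is the input with this applied: sort the characters into alphabetical order, then keep one character in every 3, starting at position 2 (positions 2nd, 5th, 8th, ...).
Working it through for "bramble": intermediate "abbelmr", final "bl".

bl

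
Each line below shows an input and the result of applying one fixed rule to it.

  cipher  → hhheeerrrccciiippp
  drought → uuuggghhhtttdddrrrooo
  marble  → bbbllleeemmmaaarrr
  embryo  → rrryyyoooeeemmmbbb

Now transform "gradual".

ddduuuaaalllgggrrraaa

What's happening: move the first 3 characters to the end (rotate left by 3), then repeat every character 3 times.
For "gradual", step one produces "dualgra"; step two turns that into "ddduuuaaalllgggrrraaa".
(Check on "embryo": → "ryoemb" → "rrryyyoooeeemmmbbb" ✓)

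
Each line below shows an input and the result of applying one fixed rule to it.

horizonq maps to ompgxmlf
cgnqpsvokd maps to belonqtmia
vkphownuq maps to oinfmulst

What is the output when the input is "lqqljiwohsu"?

soojhgumfqj

The pattern: shift every letter 2 places backward in the alphabet (wrapping around), then swap the first and last characters.
Applying both steps to "lqqljiwohsu": "joojhgumfqs", then "soojhgumfqj".
(Check on "vkphownuq": → "tinfmulso" → "oinfmulst" ✓)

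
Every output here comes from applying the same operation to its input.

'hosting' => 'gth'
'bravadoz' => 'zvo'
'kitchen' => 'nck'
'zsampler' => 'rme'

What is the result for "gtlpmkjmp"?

In each case the input is transformed by: swap the first and last characters, then keep one character in every 3, starting at position 1 (positions 1st, 4th, 7th, ...).
Starting from "gtlpmkjmp": after the first operation, "ptlpmkjmg"; after the second, "ppj".
(Check on "hosting": → "gostinh" → "gth" ✓)

ppj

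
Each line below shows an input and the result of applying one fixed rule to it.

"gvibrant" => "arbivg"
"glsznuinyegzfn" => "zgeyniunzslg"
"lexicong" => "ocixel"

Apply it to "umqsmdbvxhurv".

uhxvbdmsqmu

Rule — delete the last 2 characters, then reverse the string.
On "umqsmdbvxhurv": the first step gives "umqsmdbvxhu", and the second then gives "uhxvbdmsqmu".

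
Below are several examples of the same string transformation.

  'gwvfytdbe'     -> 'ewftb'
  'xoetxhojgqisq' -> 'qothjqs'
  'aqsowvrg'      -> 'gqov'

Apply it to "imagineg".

The rule is to move the last character to the front, then keep every other character starting from the first (positions 1st, 3rd, 5th, ...).
Working it through for "imagineg": intermediate "gimagine", final "gmgn".

gmgn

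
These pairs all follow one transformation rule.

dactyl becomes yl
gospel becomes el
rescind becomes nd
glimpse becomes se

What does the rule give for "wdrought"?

ht

The pattern: keep only the last 2 characters.
"wdrought" → "ht".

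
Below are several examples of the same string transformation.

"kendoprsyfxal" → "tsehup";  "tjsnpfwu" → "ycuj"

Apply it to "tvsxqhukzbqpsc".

kmwzqer

Each output is the input with this applied: keep every other character starting from the second (positions 2nd, 4th, 6th, ...), then shift every letter 11 places backward in the alphabet (wrapping around).
Starting from "tvsxqhukzbqpsc": after the first operation, "vxhkbpc"; after the second, "kmwzqer".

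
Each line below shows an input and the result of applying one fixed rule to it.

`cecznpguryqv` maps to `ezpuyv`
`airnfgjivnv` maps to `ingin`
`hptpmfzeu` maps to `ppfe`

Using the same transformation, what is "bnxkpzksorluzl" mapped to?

The pattern: keep every other character starting from the second (positions 2nd, 4th, 6th, ...).
Applying that to "bnxkpzksorluzl" gives "nkzsrul".

nkzsrul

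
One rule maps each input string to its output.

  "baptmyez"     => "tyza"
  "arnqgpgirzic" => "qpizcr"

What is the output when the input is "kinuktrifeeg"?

utiegi

Each output is the input with this applied: move the first 2 characters to the end (rotate left by 2), then keep every other character starting from the second (positions 2nd, 4th, 6th, ...).
On "kinuktrifeeg": the first step gives "nuktrifeegki", and the second then gives "utiegi".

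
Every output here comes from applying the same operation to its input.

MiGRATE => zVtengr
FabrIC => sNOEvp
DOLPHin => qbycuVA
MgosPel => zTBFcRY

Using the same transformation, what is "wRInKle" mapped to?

What's happening: flip the case of every letter, then shift every letter 13 places forward in the alphabet (wrapping around) — i.e. ROT13.
Doing the same to "wRInKle": "JevAxYR".

JevAxYR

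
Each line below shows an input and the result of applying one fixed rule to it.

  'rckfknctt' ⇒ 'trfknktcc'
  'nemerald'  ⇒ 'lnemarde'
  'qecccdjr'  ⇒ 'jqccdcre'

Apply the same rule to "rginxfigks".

krnifxgisg

Rule — swap each adjacent pair of characters (1↔2, 3↔4, ...), then swap the first and last characters.
"rginxfigks" → "krnifxgisg".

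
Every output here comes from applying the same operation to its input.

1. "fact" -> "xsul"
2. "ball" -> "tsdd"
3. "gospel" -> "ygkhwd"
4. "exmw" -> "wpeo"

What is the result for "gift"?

yaxl

In each case the input is transformed by: shift every letter 8 places backward in the alphabet (wrapping around).
So "gift" becomes "yaxl".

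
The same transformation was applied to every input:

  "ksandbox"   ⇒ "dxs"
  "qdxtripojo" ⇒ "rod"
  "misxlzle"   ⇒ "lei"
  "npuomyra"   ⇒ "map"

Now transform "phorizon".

In each case the input is transformed by: keep one character in every 3, starting at position 2 (positions 2nd, 5th, 8th, ...), then move the first character to the end.
So "phorizon" becomes "inh".

inh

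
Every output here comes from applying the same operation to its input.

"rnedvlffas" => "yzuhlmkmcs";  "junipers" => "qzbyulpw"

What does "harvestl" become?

oshayzcl

What's happening: take characters alternately from the front and the back (1st, last, 2nd, 2nd-last, ...), then shift every letter 7 places forward in the alphabet (wrapping around).
"harvestl" → "oshayzcl".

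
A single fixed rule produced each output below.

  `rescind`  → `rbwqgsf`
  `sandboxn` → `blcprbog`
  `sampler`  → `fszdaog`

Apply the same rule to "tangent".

hbsuboh

What's happening: shift every letter 12 places backward in the alphabet (wrapping around), then reverse the string.
Starting from "tangent": after the first operation, "hobusbh"; after the second, "hbsuboh".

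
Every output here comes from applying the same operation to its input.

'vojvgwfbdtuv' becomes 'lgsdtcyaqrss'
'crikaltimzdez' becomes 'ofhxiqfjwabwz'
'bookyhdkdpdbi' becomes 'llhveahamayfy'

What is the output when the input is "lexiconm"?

bufzlkji

The pattern: shift every letter 3 places backward in the alphabet (wrapping around), then move the first character to the end.
"lexiconm" → "ibufzlkj" → "bufzlkji".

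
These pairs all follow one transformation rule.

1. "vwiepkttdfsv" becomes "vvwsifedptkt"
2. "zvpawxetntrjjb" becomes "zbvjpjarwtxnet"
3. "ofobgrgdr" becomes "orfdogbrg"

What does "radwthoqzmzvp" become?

rpavdzwmtzhqo

Looking at the pairs, the operation is to take characters alternately from the front and the back (1st, last, 2nd, 2nd-last, ...).
"radwthoqzmzvp" → "rpavdzwmtzhqo".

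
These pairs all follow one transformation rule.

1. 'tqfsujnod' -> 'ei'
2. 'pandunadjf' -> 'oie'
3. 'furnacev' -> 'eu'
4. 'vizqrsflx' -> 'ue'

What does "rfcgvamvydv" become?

In each case the input is transformed by: shift every letter 1 place backward in the alphabet (wrapping around), then keep only the vowels.
Applying both steps to "rfcgvamvydv": "qebfuzluxcu", then "euuu".
(Check on "vizqrsflx": → "uhypqrekw" → "ue" ✓)

euuu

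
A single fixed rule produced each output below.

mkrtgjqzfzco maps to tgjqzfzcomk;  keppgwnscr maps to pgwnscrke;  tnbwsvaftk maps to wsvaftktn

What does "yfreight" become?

eightyf

The pattern: move the first 2 characters to the end (rotate left by 2), then delete the first character.
For "yfreight", step one produces "reightyf"; step two turns that into "eightyf".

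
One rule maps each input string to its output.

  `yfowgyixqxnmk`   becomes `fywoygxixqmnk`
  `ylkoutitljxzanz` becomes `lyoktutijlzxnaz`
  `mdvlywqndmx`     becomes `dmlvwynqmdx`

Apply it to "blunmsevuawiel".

Rule — swap each adjacent pair of characters (1↔2, 3↔4, ...).
"blunmsevuawiel" → "lbnusmveauiwle".

lbnusmveauiwle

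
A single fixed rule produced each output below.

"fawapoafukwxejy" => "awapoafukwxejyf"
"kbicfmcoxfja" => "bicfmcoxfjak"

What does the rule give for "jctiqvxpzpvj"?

ctiqvxpzpvjj

The rule is to move the first character to the end.
Applying that to "jctiqvxpzpvj" gives "ctiqvxpzpvjj".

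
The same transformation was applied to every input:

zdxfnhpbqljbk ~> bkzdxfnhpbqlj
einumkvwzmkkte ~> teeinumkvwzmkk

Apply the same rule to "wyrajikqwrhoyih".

The transformation: move the last 2 characters to the front (rotate right by 2).
For "wyrajikqwrhoyih" the result is "ihwyrajikqwrhoy".

ihwyrajikqwrhoy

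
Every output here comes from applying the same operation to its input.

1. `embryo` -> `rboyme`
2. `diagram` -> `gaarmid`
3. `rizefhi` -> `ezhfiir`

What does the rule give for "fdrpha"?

prahdf

The transformation: swap each adjacent pair of characters (1↔2, 3↔4, ...), then move the first 2 characters to the end (rotate left by 2).
Working it through for "fdrpha": intermediate "dfprah", final "prahdf".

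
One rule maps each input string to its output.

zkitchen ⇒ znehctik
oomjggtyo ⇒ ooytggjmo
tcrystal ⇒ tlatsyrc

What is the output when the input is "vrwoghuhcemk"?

vkmechuhgowr

Looking at the pairs, the operation is to reverse the string, then move the last character to the front.
On "vrwoghuhcemk": the first step gives "kmechuhgowrv", and the second then gives "vkmechuhgowr".
(Check on "oomjggtyo": → "oytggjmoo" → "ooytggjmo" ✓)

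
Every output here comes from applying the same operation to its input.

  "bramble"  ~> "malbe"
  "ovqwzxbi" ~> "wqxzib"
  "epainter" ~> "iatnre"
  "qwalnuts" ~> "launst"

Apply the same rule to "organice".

aginec

Each output is the input with this applied: delete the first 2 characters, then swap each adjacent pair of characters (1↔2, 3↔4, ...).
For "organice", step one produces "ganice"; step two turns that into "aginec".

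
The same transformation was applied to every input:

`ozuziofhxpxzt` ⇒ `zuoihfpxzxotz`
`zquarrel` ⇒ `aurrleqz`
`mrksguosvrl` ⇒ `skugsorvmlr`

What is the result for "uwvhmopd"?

hvomdpwu

The rule is to move the first 2 characters to the end (rotate left by 2), then swap each adjacent pair of characters (1↔2, 3↔4, ...).
For "uwvhmopd", step one produces "vhmopduw"; step two turns that into "hvomdpwu".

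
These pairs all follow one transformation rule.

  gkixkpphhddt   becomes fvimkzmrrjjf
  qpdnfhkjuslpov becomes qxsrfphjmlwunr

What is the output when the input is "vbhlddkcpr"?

rtxdjnffme

Rule — shift every letter 2 places forward in the alphabet (wrapping around), then move the last 2 characters to the front (rotate right by 2).
For "vbhlddkcpr", step one produces "xdjnffmert"; step two turns that into "rtxdjnffme".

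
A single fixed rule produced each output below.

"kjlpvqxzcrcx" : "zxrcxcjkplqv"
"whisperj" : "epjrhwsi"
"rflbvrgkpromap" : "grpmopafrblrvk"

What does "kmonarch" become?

rahcmkno

Looking at the pairs, the operation is to swap each adjacent pair of characters (1↔2, 3↔4, ...), then swap the front and back halves of the string.
Starting from "kmonarch": after the first operation, "mknorahc"; after the second, "rahcmkno".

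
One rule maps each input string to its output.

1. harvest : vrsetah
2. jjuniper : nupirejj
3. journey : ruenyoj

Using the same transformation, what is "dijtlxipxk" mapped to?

The rule is to swap each adjacent pair of characters (1↔2, 3↔4, ...), then move the first 2 characters to the end (rotate left by 2).
Applying both steps to "dijtlxipxk": "idtjxlpikx", then "tjxlpikxid".

tjxlpikxid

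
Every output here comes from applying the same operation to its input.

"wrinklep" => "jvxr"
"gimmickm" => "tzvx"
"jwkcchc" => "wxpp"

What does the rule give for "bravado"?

The pattern: keep every other character starting from the first (positions 1st, 3rd, 5th, ...), then shift every letter 13 places forward in the alphabet (wrapping around) — i.e. ROT13.
Starting from "bravado": after the first operation, "baao"; after the second, "onnb".

onnb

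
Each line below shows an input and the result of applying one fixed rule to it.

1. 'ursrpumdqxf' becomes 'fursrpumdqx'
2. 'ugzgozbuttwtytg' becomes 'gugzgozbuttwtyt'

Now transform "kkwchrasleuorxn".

nkkwchrasleuorx

In each case the input is transformed by: move the last character to the front.
On "kkwchrasleuorxn" that produces "nkkwchrasleuorx".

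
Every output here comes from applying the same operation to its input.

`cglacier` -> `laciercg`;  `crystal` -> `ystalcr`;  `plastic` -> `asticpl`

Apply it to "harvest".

The transformation: move the first 2 characters to the end (rotate left by 2).
Doing the same to "harvest": "rvestha".

rvestha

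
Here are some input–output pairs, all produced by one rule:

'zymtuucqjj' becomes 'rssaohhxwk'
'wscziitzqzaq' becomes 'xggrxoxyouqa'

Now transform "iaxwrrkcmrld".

The rule is to move the first 3 characters to the end (rotate left by 3), then shift every letter 2 places backward in the alphabet (wrapping around).
For "iaxwrrkcmrld", step one produces "wrrkcmrldiax"; step two turns that into "uppiakpjbgyv".

uppiakpjbgyv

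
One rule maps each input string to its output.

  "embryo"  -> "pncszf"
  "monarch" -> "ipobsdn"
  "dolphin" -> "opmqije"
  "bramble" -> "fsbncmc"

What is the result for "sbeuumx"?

In each case the input is transformed by: shift every letter 1 place forward in the alphabet (wrapping around), then swap the first and last characters.
Applying both steps to "sbeuumx": "tcfvvny", then "ycfvvnt".

ycfvvnt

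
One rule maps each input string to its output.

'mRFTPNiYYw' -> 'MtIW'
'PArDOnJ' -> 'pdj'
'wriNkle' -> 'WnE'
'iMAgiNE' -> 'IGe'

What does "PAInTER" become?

The pattern: flip the case of every letter, then keep one character in every 3, starting at position 1 (positions 1st, 4th, 7th, ...).
"PAInTER" → "paiNter" → "pNr".

pNr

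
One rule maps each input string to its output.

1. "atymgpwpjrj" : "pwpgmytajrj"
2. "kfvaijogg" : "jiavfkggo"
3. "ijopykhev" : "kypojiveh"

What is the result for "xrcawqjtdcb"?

The pattern: move the last 3 characters to the front (rotate right by 3), then reverse the string.
"xrcawqjtdcb" → "dcbxrcawqjt" → "tjqwacrxbcd".

tjqwacrxbcd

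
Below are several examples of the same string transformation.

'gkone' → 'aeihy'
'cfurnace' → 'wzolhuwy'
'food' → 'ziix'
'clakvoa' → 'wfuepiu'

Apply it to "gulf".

aofz

What's happening: shift every letter 6 places backward in the alphabet (wrapping around).
"gulf" → "aofz".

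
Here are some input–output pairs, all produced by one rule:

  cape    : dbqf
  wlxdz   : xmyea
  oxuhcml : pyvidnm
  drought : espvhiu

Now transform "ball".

cbmm

Rule — shift every letter 1 place forward in the alphabet (wrapping around).
Doing the same to "ball": "cbmm".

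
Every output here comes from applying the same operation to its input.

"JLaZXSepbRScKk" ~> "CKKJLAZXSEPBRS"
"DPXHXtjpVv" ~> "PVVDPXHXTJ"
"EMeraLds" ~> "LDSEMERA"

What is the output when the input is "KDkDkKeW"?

In each case the input is transformed by: move the last 3 characters to the front (rotate right by 3), then convert every letter to uppercase.
"KDkDkKeW" → "KeWKDkDk" → "KEWKDKDK".

KEWKDKDK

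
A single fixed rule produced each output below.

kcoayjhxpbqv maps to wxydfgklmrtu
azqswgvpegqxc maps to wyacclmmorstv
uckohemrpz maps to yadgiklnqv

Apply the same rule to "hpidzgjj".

Rule — sort the characters into alphabetical order, then shift every letter 4 places backward in the alphabet (wrapping around).
Applying both steps to "hpidzgjj": "dghijjpz", then "zcdefflv".

zcdefflv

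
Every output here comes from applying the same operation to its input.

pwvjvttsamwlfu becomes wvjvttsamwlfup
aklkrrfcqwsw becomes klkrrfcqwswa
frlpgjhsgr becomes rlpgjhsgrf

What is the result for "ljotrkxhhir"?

jotrkxhhirl

The transformation: move the first character to the end.
So "ljotrkxhhir" becomes "jotrkxhhirl".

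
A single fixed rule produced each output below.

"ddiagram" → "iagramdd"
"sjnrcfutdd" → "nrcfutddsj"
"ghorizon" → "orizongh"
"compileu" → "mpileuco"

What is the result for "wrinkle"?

inklewr

The rule is to move the first 2 characters to the end (rotate left by 2).
On "wrinkle" that produces "inklewr".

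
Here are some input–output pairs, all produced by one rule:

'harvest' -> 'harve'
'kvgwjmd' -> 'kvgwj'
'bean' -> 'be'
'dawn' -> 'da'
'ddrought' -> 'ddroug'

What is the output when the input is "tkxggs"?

Each output is the input with this applied: delete the last 2 characters.
Applying that to "tkxggs" gives "tkxg".

tkxg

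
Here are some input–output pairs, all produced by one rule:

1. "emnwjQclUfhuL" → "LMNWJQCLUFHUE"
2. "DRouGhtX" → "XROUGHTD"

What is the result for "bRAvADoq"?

Rule — swap the first and last characters, then convert every letter to uppercase.
For "bRAvADoq", step one produces "qRAvADob"; step two turns that into "QRAVADOB".

QRAVADOB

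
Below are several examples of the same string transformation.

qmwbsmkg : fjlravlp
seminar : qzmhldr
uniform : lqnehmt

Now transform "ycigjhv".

What's happening: shift every letter 1 place backward in the alphabet (wrapping around), then reverse the string.
On "ycigjhv": the first step gives "xbhfigu", and the second then gives "ugifhbx".

ugifhbx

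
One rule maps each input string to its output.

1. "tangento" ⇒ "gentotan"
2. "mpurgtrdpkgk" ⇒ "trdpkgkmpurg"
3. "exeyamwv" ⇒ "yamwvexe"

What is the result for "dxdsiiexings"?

The transformation: move the last character to the front, then swap the front and back halves of the string.
For "dxdsiiexings", step one produces "sdxdsiiexing"; step two turns that into "iexingsdxdsi".

iexingsdxdsi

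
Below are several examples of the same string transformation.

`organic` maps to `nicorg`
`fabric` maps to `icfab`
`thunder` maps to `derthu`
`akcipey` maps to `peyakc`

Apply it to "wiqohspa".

hspawiq

Looking at the pairs, the operation is to move the first 3 characters to the end (rotate left by 3), then delete the first character.
Working it through for "wiqohspa": intermediate "ohspawiq", final "hspawiq".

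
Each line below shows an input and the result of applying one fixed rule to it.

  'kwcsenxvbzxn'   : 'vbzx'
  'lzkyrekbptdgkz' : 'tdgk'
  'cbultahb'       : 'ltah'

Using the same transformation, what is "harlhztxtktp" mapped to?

Looking at the pairs, the operation is to delete the last character, then keep only the last 4 characters.
"harlhztxtktp" → "xtkt".

xtkt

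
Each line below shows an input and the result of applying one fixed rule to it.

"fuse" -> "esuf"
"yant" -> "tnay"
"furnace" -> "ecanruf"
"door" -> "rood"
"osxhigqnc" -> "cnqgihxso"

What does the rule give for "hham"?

mahh

The rule is to reverse the string.
On "hham" that produces "mahh".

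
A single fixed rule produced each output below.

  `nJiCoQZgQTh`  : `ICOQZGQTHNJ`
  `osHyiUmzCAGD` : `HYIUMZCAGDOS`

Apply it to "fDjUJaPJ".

JUJAPJFD

What's happening: move the first 2 characters to the end (rotate left by 2), then convert every letter to uppercase.
Starting from "fDjUJaPJ": after the first operation, "jUJaPJfD"; after the second, "JUJAPJFD".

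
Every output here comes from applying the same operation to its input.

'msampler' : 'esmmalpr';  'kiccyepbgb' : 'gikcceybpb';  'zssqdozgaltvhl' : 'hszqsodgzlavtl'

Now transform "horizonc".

nohirozc

What's happening: swap each adjacent pair of characters (1↔2, 3↔4, ...), then move the last character to the front.
Starting from "horizonc": after the first operation, "ohirozcn"; after the second, "nohirozc".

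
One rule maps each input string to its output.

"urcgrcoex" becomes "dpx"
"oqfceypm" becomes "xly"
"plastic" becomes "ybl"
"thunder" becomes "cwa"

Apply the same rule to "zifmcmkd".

ivt

What's happening: shift every letter 9 places forward in the alphabet (wrapping around), then keep one character in every 3, starting at position 1 (positions 1st, 4th, 7th, ...).
Working it through for "zifmcmkd": intermediate "irovlvtm", final "ivt".
(Check on "urcgrcoex": → "dalpalxng" → "dpx" ✓)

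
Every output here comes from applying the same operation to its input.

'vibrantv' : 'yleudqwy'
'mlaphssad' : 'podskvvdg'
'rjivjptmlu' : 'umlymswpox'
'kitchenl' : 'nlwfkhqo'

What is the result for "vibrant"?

The transformation: shift every letter 3 places forward in the alphabet (wrapping around).
Doing the same to "vibrant": "yleudqw".

yleudqw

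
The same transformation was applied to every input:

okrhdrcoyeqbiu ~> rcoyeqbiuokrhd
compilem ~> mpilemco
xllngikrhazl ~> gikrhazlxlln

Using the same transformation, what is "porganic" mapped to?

rganicpo

Rule — swap the front and back halves of the string, then move the last 2 characters to the front (rotate right by 2).
Starting from "porganic": after the first operation, "anicporg"; after the second, "rganicpo".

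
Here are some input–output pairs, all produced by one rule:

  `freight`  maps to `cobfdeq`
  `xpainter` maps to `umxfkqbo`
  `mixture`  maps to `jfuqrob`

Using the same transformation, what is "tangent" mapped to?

In each case the input is transformed by: shift every letter 3 places backward in the alphabet (wrapping around).
On "tangent" that produces "qxkdbkq".

qxkdbkq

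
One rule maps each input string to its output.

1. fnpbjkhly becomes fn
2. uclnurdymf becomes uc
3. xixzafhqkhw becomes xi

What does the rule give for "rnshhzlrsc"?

rn

Looking at the pairs, the operation is to keep only the first 2 characters.
Applying that to "rnshhzlrsc" gives "rn".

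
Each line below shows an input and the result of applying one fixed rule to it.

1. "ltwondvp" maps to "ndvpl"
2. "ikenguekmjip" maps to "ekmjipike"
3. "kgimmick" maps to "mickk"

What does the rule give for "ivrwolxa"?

olxai

In each case the input is transformed by: swap the front and back halves of the string, then delete the last 3 characters.
On "ivrwolxa" that produces "olxai".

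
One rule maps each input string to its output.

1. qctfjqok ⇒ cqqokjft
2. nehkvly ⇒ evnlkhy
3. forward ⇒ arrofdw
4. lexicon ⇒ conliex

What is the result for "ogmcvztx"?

cxvtomgz

The transformation: sort the characters into reverse alphabetical order, then swap the first and last characters.
Starting from "ogmcvztx": after the first operation, "zxvtomgc"; after the second, "cxvtomgz".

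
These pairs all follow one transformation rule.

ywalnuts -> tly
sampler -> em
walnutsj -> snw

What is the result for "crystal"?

ay

Looking at the pairs, the operation is to reverse the string, then keep one character in every 3, starting at position 2 (positions 2nd, 5th, 8th, ...).
On "crystal" that produces "ay".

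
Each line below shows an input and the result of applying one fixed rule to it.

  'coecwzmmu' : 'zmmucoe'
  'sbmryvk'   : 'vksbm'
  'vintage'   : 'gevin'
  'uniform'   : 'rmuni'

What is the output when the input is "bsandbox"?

Each output is the input with this applied: move the first 3 characters to the end (rotate left by 3), then delete the first 2 characters.
Applying both steps to "bsandbox": "ndboxbsa", then "boxbsa".
(Check on "uniform": → "formuni" → "rmuni" ✓)

boxbsa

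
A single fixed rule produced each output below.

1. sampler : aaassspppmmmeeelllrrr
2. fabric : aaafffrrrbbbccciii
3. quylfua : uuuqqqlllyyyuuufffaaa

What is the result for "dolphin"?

ooodddpppllliiihhhnnn

Looking at the pairs, the operation is to swap each adjacent pair of characters (1↔2, 3↔4, ...), then repeat every character 3 times.
On "dolphin": the first step gives "odplihn", and the second then gives "ooodddpppllliiihhhnnn".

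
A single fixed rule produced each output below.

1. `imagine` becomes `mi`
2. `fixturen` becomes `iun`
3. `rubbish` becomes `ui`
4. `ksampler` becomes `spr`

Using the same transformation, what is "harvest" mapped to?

What's happening: keep one character in every 3, starting at position 2 (positions 2nd, 5th, 8th, ...).
Applying that to "harvest" gives "ae".

ae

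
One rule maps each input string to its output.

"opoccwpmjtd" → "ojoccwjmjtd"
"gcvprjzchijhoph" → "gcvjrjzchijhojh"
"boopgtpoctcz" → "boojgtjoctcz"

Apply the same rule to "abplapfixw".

abjlajfixw

The pattern: replace every "p" with "j".
So "abplapfixw" becomes "abjlajfixw".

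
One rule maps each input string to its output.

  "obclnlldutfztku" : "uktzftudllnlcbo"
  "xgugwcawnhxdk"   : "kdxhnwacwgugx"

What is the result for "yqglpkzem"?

mezkplgqy

The rule is to reverse the string.
Applying that to "yqglpkzem" gives "mezkplgqy".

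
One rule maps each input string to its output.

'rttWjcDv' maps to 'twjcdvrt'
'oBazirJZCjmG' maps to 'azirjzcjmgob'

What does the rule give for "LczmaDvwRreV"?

zmadvwrrevlc

In each case the input is transformed by: move the first 2 characters to the end (rotate left by 2), then convert every letter to lowercase.
On "LczmaDvwRreV": the first step gives "zmaDvwRreVLc", and the second then gives "zmadvwrrevlc".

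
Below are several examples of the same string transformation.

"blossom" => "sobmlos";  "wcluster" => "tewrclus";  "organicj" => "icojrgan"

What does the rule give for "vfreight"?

In each case the input is transformed by: swap the first and last characters, then move the last 3 characters to the front (rotate right by 3).
Applying both steps to "vfreight": "tfreighv", then "ghvtfrei".

ghvtfrei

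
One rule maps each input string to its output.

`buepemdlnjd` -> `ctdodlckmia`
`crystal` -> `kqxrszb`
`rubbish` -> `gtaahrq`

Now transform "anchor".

qmbgnz

What's happening: swap the first and last characters, then shift every letter 1 place backward in the alphabet (wrapping around).
Working it through for "anchor": intermediate "rnchoa", final "qmbgnz".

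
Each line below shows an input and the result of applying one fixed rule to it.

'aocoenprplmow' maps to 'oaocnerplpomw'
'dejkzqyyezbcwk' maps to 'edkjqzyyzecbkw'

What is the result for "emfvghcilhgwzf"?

Each output is the input with this applied: swap each adjacent pair of characters (1↔2, 3↔4, ...).
For "emfvghcilhgwzf" the result is "mevfhgichlwgfz".

mevfhgichlwgfz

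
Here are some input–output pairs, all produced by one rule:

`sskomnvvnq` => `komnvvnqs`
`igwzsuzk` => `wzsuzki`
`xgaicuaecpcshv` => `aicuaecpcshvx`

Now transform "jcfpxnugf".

The rule is to move the first 2 characters to the end (rotate left by 2), then delete the last character.
Working it through for "jcfpxnugf": intermediate "fpxnugfjc", final "fpxnugfj".

fpxnugfj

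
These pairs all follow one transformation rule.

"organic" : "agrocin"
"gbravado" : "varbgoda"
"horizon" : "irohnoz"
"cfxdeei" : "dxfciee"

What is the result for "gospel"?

Looking at the pairs, the operation is to move the last 3 characters to the front (rotate right by 3), then reverse the string.
For "gospel", step one produces "pelgos"; step two turns that into "soglep".
(Check on "gbravado": → "adogbrav" → "varbgoda" ✓)

soglep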